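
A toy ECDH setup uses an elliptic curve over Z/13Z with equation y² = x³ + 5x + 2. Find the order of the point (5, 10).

2P: tangent at (5, 10): λ = (3·5² + 5)/(2·10) ≡ 2/7. 7⁻¹ ≡ 2 (mod 13), so λ ≡ 2·2 ≡ 4.
  x = λ² - 5 - 5 = 16 - 10 ≡ 6; y = λ·(5 - 6) - 10 ≡ 12. → (6, 12)
3P: (6, 12) + (5, 10). λ = (10 - 12)/(5 - 6) ≡ 11/12 mod 13. 12⁻¹ ≡ 12 (mod 13), so λ ≡ 2.
  x = λ² - 6 - 5 = 4 - 11 ≡ 6; y = λ·(6 - 6) - 12 ≡ 1. → (6, 1)
4P: (6, 1) + (5, 10). λ = (10 - 1)/(5 - 6) ≡ 9/12 mod 13. 12⁻¹ ≡ 12 (mod 13) since 12·12 = 144 ≡ 1, so λ ≡ 4.
  x = λ² - 6 - 5 = 16 - 11 ≡ 5; y = λ·(6 - 5) - 1 ≡ 3. → (5, 3)
5P: (5, 3) + (5, 10): same x and y₁ ≡ -y₂, so the sum is the point at infinity.
5P = the point at infinity, so the order is 5.

5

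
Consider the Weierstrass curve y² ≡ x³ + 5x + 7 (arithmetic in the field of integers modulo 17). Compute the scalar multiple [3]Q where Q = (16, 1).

(8, 10)

Repeated addition: build up to 3Q.
2Q: tangent at (16, 1): λ = (3·16² + 5)/(2·1) ≡ 8/2. 2⁻¹ ≡ 9 (mod 17) since 2·9 = 18 ≡ 1, so λ ≡ 8·9 ≡ 4.
  x = λ² - 16 - 16 = 16 - 32 ≡ 1; y = λ·(16 - 1) - 1 ≡ 8. → (1, 8)
3Q: (1, 8) + (16, 1). λ = (1 - 8)/(16 - 1) ≡ 10/15 mod 17. 15⁻¹ ≡ 8 (mod 17), so λ ≡ 12.
  x = λ² - 1 - 16 = 144 - 17 ≡ 8; y = λ·(1 - 8) - 8 ≡ 10. → (8, 10)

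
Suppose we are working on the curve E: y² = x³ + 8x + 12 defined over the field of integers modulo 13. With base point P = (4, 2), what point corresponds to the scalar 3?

Repeated addition: build up to 3P.
2P: tangent at (4, 2): λ = (3·4² + 8)/(2·2) ≡ 4/4. 4⁻¹ ≡ 10 (mod 13), so λ ≡ 4·10 ≡ 1.
  x = λ² - 4 - 4 = 1 - 8 ≡ 6; y = λ·(4 - 6) - 2 ≡ 9. → (6, 9)
3P: (6, 9) + (4, 2). λ = (2 - 9)/(4 - 6) ≡ 6/11 mod 13. 11⁻¹ ≡ 6 (mod 13) since 11·6 = 66 ≡ 1, so λ ≡ 10.
  x = λ² - 6 - 4 = 100 - 10 ≡ 12; y = λ·(6 - 12) - 9 ≡ 9. → (12, 9)

(12, 9)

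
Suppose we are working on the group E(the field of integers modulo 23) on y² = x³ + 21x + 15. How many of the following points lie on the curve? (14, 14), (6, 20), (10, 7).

0

(14, 14): 14² ≡ 12, rhs ≡ 17 → off.
(6, 20): 20² ≡ 9, rhs ≡ 12 → off.
(10, 7): 7² ≡ 3, rhs ≡ 6 → off.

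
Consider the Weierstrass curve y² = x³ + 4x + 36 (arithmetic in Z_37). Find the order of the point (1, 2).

2P: tangent at (1, 2): λ = (3·1² + 4)/(2·2) ≡ 7/4. 4⁻¹ ≡ 28 (mod 37), so λ ≡ 7·28 ≡ 11.
  x = λ² - 1 - 1 = 121 - 2 ≡ 8; y = λ·(1 - 8) - 2 ≡ 32. → (8, 32)
3P: (8, 32) + (1, 2). λ = (2 - 32)/(1 - 8) ≡ 7/30 mod 37. 30⁻¹ ≡ 21 (mod 37) since 30·21 = 630 ≡ 1, so λ ≡ 36.
  x = λ² - 8 - 1 = 1296 - 9 ≡ 29; y = λ·(8 - 29) - 32 ≡ 26. → (29, 26)
4P: (29, 26) + (1, 2). λ = (2 - 26)/(1 - 29) ≡ 13/9 mod 37. 9⁻¹ ≡ 33 (mod 37) since 9·33 = 297 ≡ 1, so λ ≡ 22.
  x = λ² - 29 - 1 = 484 - 30 ≡ 10; y = λ·(29 - 10) - 26 ≡ 22. → (10, 22)
5P: (10, 22) + (1, 2). λ = (2 - 22)/(1 - 10) ≡ 17/28 mod 37. 28⁻¹ ≡ 4 (mod 37), so λ ≡ 31.
  x = λ² - 10 - 1 = 961 - 11 ≡ 25; y = λ·(10 - 25) - 22 ≡ 31. → (25, 31)
6P: (25, 31) + (1, 2). λ = (2 - 31)/(1 - 25) ≡ 8/13 mod 37. 13⁻¹ ≡ 20 (mod 37), so λ ≡ 12.
  x = λ² - 25 - 1 = 144 - 26 ≡ 7; y = λ·(25 - 7) - 31 ≡ 0. → (7, 0)
7P: (7, 0) + (1, 2). λ = (2 - 0)/(1 - 7) ≡ 2/31 mod 37. 31⁻¹ ≡ 6 (mod 37), so λ ≡ 12.
  x = λ² - 7 - 1 = 144 - 8 ≡ 25; y = λ·(7 - 25) - 0 ≡ 6. → (25, 6)
8P: (25, 6) + (1, 2). λ = (2 - 6)/(1 - 25) ≡ 33/13 mod 37. 13⁻¹ ≡ 20 (mod 37) since 13·20 = 260 ≡ 1, so λ ≡ 31.
  x = λ² - 25 - 1 = 961 - 26 ≡ 10; y = λ·(25 - 10) - 6 ≡ 15. → (10, 15)
9P: (10, 15) + (1, 2). λ = (2 - 15)/(1 - 10) ≡ 24/28 mod 37. 28⁻¹ ≡ 4 (mod 37), so λ ≡ 22.
  x = λ² - 10 - 1 = 484 - 11 ≡ 29; y = λ·(10 - 29) - 15 ≡ 11. → (29, 11)
10P: (29, 11) + (1, 2). λ = (2 - 11)/(1 - 29) ≡ 28/9 mod 37. 9⁻¹ ≡ 33 (mod 37) since 9·33 = 297 ≡ 1, so λ ≡ 36.
  x = λ² - 29 - 1 = 1296 - 30 ≡ 8; y = λ·(29 - 8) - 11 ≡ 5. → (8, 5)
11P: (8, 5) + (1, 2). λ = (2 - 5)/(1 - 8) ≡ 34/30 mod 37. 30⁻¹ ≡ 21 (mod 37), so λ ≡ 11.
  x = λ² - 8 - 1 = 121 - 9 ≡ 1; y = λ·(8 - 1) - 5 ≡ 35. → (1, 35)
12P: (1, 35) + (1, 2): same x and y₁ ≡ -y₂, so the sum is the point at infinity.
12P = the point at infinity, so the order is 12.

12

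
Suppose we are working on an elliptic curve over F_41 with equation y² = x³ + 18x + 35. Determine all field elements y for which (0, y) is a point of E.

x³ + 18x + 35 = 35 ≡ 35 (mod 41).
35 is a non-residue mod 41; no y exists.

none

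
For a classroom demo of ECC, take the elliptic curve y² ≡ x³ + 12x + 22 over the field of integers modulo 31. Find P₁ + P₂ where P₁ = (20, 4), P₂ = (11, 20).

(20, 4) + (11, 20). λ = (20 - 4)/(11 - 20) ≡ 16/22 mod 31. 22⁻¹ ≡ 24 (mod 31), so λ ≡ 12.
  x = λ² - 20 - 11 = 144 - 31 ≡ 20; y = λ·(20 - 20) - 4 ≡ 27. → (20, 27)

(20, 27)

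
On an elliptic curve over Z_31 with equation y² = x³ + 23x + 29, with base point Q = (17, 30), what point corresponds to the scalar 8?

(3, 1)

Repeated addition: build up to 8Q.
2Q: tangent at (17, 30): λ = (3·17² + 23)/(2·30) ≡ 22/29. 29⁻¹ ≡ 15 (mod 31) since 29·15 = 435 ≡ 1, so λ ≡ 22·15 ≡ 20.
  x = λ² - 17 - 17 = 400 - 34 ≡ 25; y = λ·(17 - 25) - 30 ≡ 27. → (25, 27)
3Q: (25, 27) + (17, 30). λ = (30 - 27)/(17 - 25) ≡ 3/23 mod 31. 23⁻¹ ≡ 27 (mod 31) since 23·27 = 621 ≡ 1, so λ ≡ 19.
  x = λ² - 25 - 17 = 361 - 42 ≡ 9; y = λ·(25 - 9) - 27 ≡ 29. → (9, 29)
4Q: (9, 29) + (17, 30). λ = (30 - 29)/(17 - 9) ≡ 1/8 mod 31. 8⁻¹ ≡ 4 (mod 31), so λ ≡ 4.
  x = λ² - 9 - 17 = 16 - 26 ≡ 21; y = λ·(9 - 21) - 29 ≡ 16. → (21, 16)
5Q: (21, 16) + (17, 30). λ = (30 - 16)/(17 - 21) ≡ 14/27 mod 31. 27⁻¹ ≡ 23 (mod 31), so λ ≡ 12.
  x = λ² - 21 - 17 = 144 - 38 ≡ 13; y = λ·(21 - 13) - 16 ≡ 18. → (13, 18)
6Q: (13, 18) + (17, 30). λ = (30 - 18)/(17 - 13) ≡ 12/4 mod 31. 4⁻¹ ≡ 8 (mod 31), so λ ≡ 3.
  x = λ² - 13 - 17 = 9 - 30 ≡ 10; y = λ·(13 - 10) - 18 ≡ 22. → (10, 22)
7Q: (10, 22) + (17, 30). λ = (30 - 22)/(17 - 10) ≡ 8/7 mod 31. 7⁻¹ ≡ 9 (mod 31) since 7·9 = 63 ≡ 1, so λ ≡ 10.
  x = λ² - 10 - 17 = 100 - 27 ≡ 11; y = λ·(10 - 11) - 22 ≡ 30. → (11, 30)
8Q: (11, 30) + (17, 30). λ = (30 - 30)/(17 - 11) ≡ 0/6 mod 31. 6⁻¹ ≡ 26 (mod 31), so λ ≡ 0.
  x = λ² - 11 - 17 = 0 - 28 ≡ 3; y = λ·(11 - 3) - 30 ≡ 1. → (3, 1)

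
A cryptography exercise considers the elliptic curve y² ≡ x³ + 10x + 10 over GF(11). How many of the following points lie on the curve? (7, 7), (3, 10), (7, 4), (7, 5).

3

(7, 7): 7² ≡ 5, rhs ≡ 5 → on.
(3, 10): 10² ≡ 1, rhs ≡ 1 → on.
(7, 4): 4² ≡ 5, rhs ≡ 5 → on.
(7, 5): 5² ≡ 3, rhs ≡ 5 → off.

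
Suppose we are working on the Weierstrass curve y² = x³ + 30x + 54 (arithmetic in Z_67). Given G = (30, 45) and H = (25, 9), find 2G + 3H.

First 2G:
Repeated addition: build up to 2G.
2G: tangent at (30, 45): λ = (3·30² + 30)/(2·45) ≡ 50/23. 23⁻¹ ≡ 35 (mod 67), so λ ≡ 50·35 ≡ 8.
  x = λ² - 30 - 30 = 64 - 60 ≡ 4; y = λ·(30 - 4) - 45 ≡ 29. → (4, 29)
2G = (4, 29).
Next 3H:
Repeated addition: build up to 3H.
2H: tangent at (25, 9): λ = (3·25² + 30)/(2·9) ≡ 29/18. 18⁻¹ ≡ 41 (mod 67), so λ ≡ 29·41 ≡ 50.
  x = λ² - 25 - 25 = 2500 - 50 ≡ 38; y = λ·(25 - 38) - 9 ≡ 11. → (38, 11)
3H: (38, 11) + (25, 9). λ = (9 - 11)/(25 - 38) ≡ 65/54 mod 67. 54⁻¹ ≡ 36 (mod 67), so λ ≡ 62.
  x = λ² - 38 - 25 = 3844 - 63 ≡ 29; y = λ·(38 - 29) - 11 ≡ 11. → (29, 11)
3H = (29, 11).
Finally 2G + 3H:
(4, 29) + (29, 11). λ = (11 - 29)/(29 - 4) ≡ 49/25 mod 67. 25⁻¹ ≡ 59 (mod 67) since 25·59 = 1475 ≡ 1, so λ ≡ 10.
  x = λ² - 4 - 29 = 100 - 33 ≡ 0; y = λ·(4 - 0) - 29 ≡ 11. → (0, 11)

(0, 11)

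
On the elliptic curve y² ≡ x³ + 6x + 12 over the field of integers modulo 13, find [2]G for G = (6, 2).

(4, 3)

tangent at (6, 2): λ = (3·6² + 6)/(2·2) ≡ 10/4. 4⁻¹ ≡ 10 (mod 13) since 4·10 = 40 ≡ 1, so λ ≡ 10·10 ≡ 9.
  x = λ² - 6 - 6 = 81 - 12 ≡ 4; y = λ·(6 - 4) - 2 ≡ 3. → (4, 3)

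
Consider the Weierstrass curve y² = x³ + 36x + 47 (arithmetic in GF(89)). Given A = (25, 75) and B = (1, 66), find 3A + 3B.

First 3A:
Repeated addition: build up to 3A.
2A: tangent at (25, 75): λ = (3·25² + 36)/(2·75) ≡ 42/61. 61⁻¹ ≡ 54 (mod 89), so λ ≡ 42·54 ≡ 43.
  x = λ² - 25 - 25 = 1849 - 50 ≡ 19; y = λ·(25 - 19) - 75 ≡ 5. → (19, 5)
3A: (19, 5) + (25, 75). λ = (75 - 5)/(25 - 19) ≡ 70/6 mod 89. 6⁻¹ ≡ 15 (mod 89), so λ ≡ 71.
  x = λ² - 19 - 25 = 5041 - 44 ≡ 13; y = λ·(19 - 13) - 5 ≡ 65. → (13, 65)
3A = (13, 65).
Next 3B:
Repeated addition: build up to 3B.
2B: tangent at (1, 66): λ = (3·1² + 36)/(2·66) ≡ 39/43. 43⁻¹ ≡ 29 (mod 89), so λ ≡ 39·29 ≡ 63.
  x = λ² - 1 - 1 = 3969 - 2 ≡ 51; y = λ·(1 - 51) - 66 ≡ 77. → (51, 77)
3B: (51, 77) + (1, 66). λ = (66 - 77)/(1 - 51) ≡ 78/39 mod 89. 39⁻¹ ≡ 16 (mod 89), so λ ≡ 2.
  x = λ² - 51 - 1 = 4 - 52 ≡ 41; y = λ·(51 - 41) - 77 ≡ 32. → (41, 32)
3B = (41, 32).
Finally 3A + 3B:
(13, 65) + (41, 32). λ = (32 - 65)/(41 - 13) ≡ 56/28 mod 89. 28⁻¹ ≡ 35 (mod 89), so λ ≡ 2.
  x = λ² - 13 - 41 = 4 - 54 ≡ 39; y = λ·(13 - 39) - 65 ≡ 61. → (39, 61)

(39, 61)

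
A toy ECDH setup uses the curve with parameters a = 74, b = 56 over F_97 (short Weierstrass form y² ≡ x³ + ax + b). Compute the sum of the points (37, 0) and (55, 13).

(16, 96)

(37, 0) + (55, 13). λ = (13 - 0)/(55 - 37) ≡ 13/18 mod 97. 18⁻¹ ≡ 27 (mod 97) since 18·27 = 486 ≡ 1, so λ ≡ 60.
  x = λ² - 37 - 55 = 3600 - 92 ≡ 16; y = λ·(37 - 16) - 0 ≡ 96. → (16, 96)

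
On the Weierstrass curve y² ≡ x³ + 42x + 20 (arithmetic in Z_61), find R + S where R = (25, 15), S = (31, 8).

(25, 46)

(25, 15) + (31, 8). λ = (8 - 15)/(31 - 25) ≡ 54/6 mod 61. 6⁻¹ ≡ 51 (mod 61), so λ ≡ 9.
  x = λ² - 25 - 31 = 81 - 56 ≡ 25; y = λ·(25 - 25) - 15 ≡ 46. → (25, 46)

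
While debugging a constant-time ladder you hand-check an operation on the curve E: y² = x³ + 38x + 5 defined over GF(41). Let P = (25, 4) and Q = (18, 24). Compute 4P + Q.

First 4P:
Repeated addition: build up to 4P.
2P: tangent at (25, 4): λ = (3·25² + 38)/(2·4) ≡ 27/8. 8⁻¹ ≡ 36 (mod 41), so λ ≡ 27·36 ≡ 29.
  x = λ² - 25 - 25 = 841 - 50 ≡ 12; y = λ·(25 - 12) - 4 ≡ 4. → (12, 4)
3P: (12, 4) + (25, 4). λ = (4 - 4)/(25 - 12) ≡ 0/13 mod 41. 13⁻¹ ≡ 19 (mod 41) since 13·19 = 247 ≡ 1, so λ ≡ 0.
  x = λ² - 12 - 25 = 0 - 37 ≡ 4; y = λ·(12 - 4) - 4 ≡ 37. → (4, 37)
4P: (4, 37) + (25, 4). λ = (4 - 37)/(25 - 4) ≡ 8/21 mod 41. 21⁻¹ ≡ 2 (mod 41), so λ ≡ 16.
  x = λ² - 4 - 25 = 256 - 29 ≡ 22; y = λ·(4 - 22) - 37 ≡ 3. → (22, 3)
4P = (22, 3).
Finally 4P + Q:
(22, 3) + (18, 24). λ = (24 - 3)/(18 - 22) ≡ 21/37 mod 41. 37⁻¹ ≡ 10 (mod 41), so λ ≡ 5.
  x = λ² - 22 - 18 = 25 - 40 ≡ 26; y = λ·(22 - 26) - 3 ≡ 18. → (26, 18)

(26, 18)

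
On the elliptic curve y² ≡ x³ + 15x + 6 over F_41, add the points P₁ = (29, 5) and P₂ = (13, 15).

(9, 3)

(29, 5) + (13, 15). λ = (15 - 5)/(13 - 29) ≡ 10/25 mod 41. 25⁻¹ ≡ 23 (mod 41), so λ ≡ 25.
  x = λ² - 29 - 13 = 625 - 42 ≡ 9; y = λ·(29 - 9) - 5 ≡ 3. → (9, 3)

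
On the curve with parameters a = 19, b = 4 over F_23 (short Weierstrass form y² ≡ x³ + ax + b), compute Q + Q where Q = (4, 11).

tangent at (4, 11): λ = (3·4² + 19)/(2·11) ≡ 21/22. 22⁻¹ ≡ 22 (mod 23) since 22·22 = 484 ≡ 1, so λ ≡ 21·22 ≡ 2.
  x = λ² - 4 - 4 = 4 - 8 ≡ 19; y = λ·(4 - 19) - 11 ≡ 5. → (19, 5)

(19, 5)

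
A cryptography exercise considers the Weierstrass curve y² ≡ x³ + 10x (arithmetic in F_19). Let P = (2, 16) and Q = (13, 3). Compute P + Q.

(2, 16) + (13, 3). λ = (3 - 16)/(13 - 2) ≡ 6/11 mod 19. 11⁻¹ ≡ 7 (mod 19), so λ ≡ 4.
  x = λ² - 2 - 13 = 16 - 15 ≡ 1; y = λ·(2 - 1) - 16 ≡ 7. → (1, 7)

(1, 7)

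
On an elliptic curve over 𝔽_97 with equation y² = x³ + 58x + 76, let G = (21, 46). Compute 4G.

(11, 69)

Double-and-add on 4 = (100)₂. Start with G = (21, 46) for the leading 1-bit.
double: tangent at (21, 46): λ = (3·21² + 58)/(2·46) ≡ 23/92. 92⁻¹ ≡ 58 (mod 97), so λ ≡ 23·58 ≡ 73.
  x = λ² - 21 - 21 = 5329 - 42 ≡ 49; y = λ·(21 - 49) - 46 ≡ 44. → (49, 44)
double: tangent at (49, 44): λ = (3·49² + 58)/(2·44) ≡ 83/88. 88⁻¹ ≡ 43 (mod 97), so λ ≡ 83·43 ≡ 77.
  x = λ² - 49 - 49 = 5929 - 98 ≡ 11; y = λ·(49 - 11) - 44 ≡ 69. → (11, 69)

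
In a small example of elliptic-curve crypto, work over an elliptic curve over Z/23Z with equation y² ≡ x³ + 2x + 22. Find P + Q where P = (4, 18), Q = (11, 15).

(4, 18) + (11, 15). λ = (15 - 18)/(11 - 4) ≡ 20/7 mod 23. 7⁻¹ ≡ 10 (mod 23), so λ ≡ 16.
  x = λ² - 4 - 11 = 256 - 15 ≡ 11; y = λ·(4 - 11) - 18 ≡ 8. → (11, 8)

(11, 8)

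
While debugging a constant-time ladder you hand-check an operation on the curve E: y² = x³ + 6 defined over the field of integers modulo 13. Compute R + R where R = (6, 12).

(5, 12)

tangent at (6, 12): λ = (3·6² + 0)/(2·12) ≡ 4/11. 11⁻¹ ≡ 6 (mod 13), so λ ≡ 4·6 ≡ 11.
  x = λ² - 6 - 6 = 121 - 12 ≡ 5; y = λ·(6 - 5) - 12 ≡ 12. → (5, 12)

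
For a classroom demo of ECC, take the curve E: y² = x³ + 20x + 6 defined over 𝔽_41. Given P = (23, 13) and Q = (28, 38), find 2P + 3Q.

First 2P:
Repeated addition: build up to 2P.
2P: tangent at (23, 13): λ = (3·23² + 20)/(2·13) ≡ 8/26. 26⁻¹ ≡ 30 (mod 41), so λ ≡ 8·30 ≡ 35.
  x = λ² - 23 - 23 = 1225 - 46 ≡ 31; y = λ·(23 - 31) - 13 ≡ 35. → (31, 35)
2P = (31, 35).
Next 3Q:
Repeated addition: build up to 3Q.
2Q: tangent at (28, 38): λ = (3·28² + 20)/(2·38) ≡ 35/35. 35⁻¹ ≡ 34 (mod 41), so λ ≡ 35·34 ≡ 1.
  x = λ² - 28 - 28 = 1 - 56 ≡ 27; y = λ·(28 - 27) - 38 ≡ 4. → (27, 4)
3Q: (27, 4) + (28, 38). λ = (38 - 4)/(28 - 27) ≡ 34/1 mod 41. 1⁻¹ ≡ 1 (mod 41), so λ ≡ 34.
  x = λ² - 27 - 28 = 1156 - 55 ≡ 35; y = λ·(27 - 35) - 4 ≡ 11. → (35, 11)
3Q = (35, 11).
Finally 2P + 3Q:
(31, 35) + (35, 11). λ = (11 - 35)/(35 - 31) ≡ 17/4 mod 41. 4⁻¹ ≡ 31 (mod 41), so λ ≡ 35.
  x = λ² - 31 - 35 = 1225 - 66 ≡ 11; y = λ·(31 - 11) - 35 ≡ 9. → (11, 9)

(11, 9)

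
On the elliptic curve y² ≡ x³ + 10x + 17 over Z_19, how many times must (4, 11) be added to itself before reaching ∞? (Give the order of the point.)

4

2P: tangent at (4, 11): λ = (3·4² + 10)/(2·11) ≡ 1/3. 3⁻¹ ≡ 13 (mod 19) since 3·13 = 39 ≡ 1, so λ ≡ 1·13 ≡ 13.
  x = λ² - 4 - 4 = 169 - 8 ≡ 9; y = λ·(4 - 9) - 11 ≡ 0. → (9, 0)
3P: (9, 0) + (4, 11). λ = (11 - 0)/(4 - 9) ≡ 11/14 mod 19. 14⁻¹ ≡ 15 (mod 19), so λ ≡ 13.
  x = λ² - 9 - 4 = 169 - 13 ≡ 4; y = λ·(9 - 4) - 0 ≡ 8. → (4, 8)
4P: (4, 8) + (4, 11): same x and y₁ ≡ -y₂, so the sum is ∞.
4P = ∞, so the order is 4.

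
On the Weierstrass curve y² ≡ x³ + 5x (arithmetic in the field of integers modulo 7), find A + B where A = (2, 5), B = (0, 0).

(6, 6)

(2, 5) + (0, 0). λ = (0 - 5)/(0 - 2) ≡ 2/5 mod 7. 5⁻¹ ≡ 3 (mod 7) since 5·3 = 15 ≡ 1, so λ ≡ 6.
  x = λ² - 2 - 0 = 36 - 2 ≡ 6; y = λ·(2 - 6) - 5 ≡ 6. → (6, 6)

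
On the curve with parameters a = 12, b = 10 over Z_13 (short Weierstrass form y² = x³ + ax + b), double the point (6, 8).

tangent at (6, 8): λ = (3·6² + 12)/(2·8) ≡ 3/3. 3⁻¹ ≡ 9 (mod 13), so λ ≡ 3·9 ≡ 1.
  x = λ² - 6 - 6 = 1 - 12 ≡ 2; y = λ·(6 - 2) - 8 ≡ 9. → (2, 9)

(2, 9)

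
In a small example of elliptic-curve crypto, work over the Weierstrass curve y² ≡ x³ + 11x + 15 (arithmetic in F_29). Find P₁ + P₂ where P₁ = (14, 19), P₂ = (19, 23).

(21, 16)

(14, 19) + (19, 23). λ = (23 - 19)/(19 - 14) ≡ 4/5 mod 29. 5⁻¹ ≡ 6 (mod 29), so λ ≡ 24.
  x = λ² - 14 - 19 = 576 - 33 ≡ 21; y = λ·(14 - 21) - 19 ≡ 16. → (21, 16)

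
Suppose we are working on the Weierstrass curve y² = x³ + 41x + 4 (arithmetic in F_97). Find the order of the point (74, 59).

7

2P: tangent at (74, 59): λ = (3·74² + 41)/(2·59) ≡ 76/21. 21⁻¹ ≡ 37 (mod 97) since 21·37 = 777 ≡ 1, so λ ≡ 76·37 ≡ 96.
  x = λ² - 74 - 74 = 9216 - 148 ≡ 47; y = λ·(74 - 47) - 59 ≡ 11. → (47, 11)
3P: (47, 11) + (74, 59). λ = (59 - 11)/(74 - 47) ≡ 48/27 mod 97. 27⁻¹ ≡ 18 (mod 97), so λ ≡ 88.
  x = λ² - 47 - 74 = 7744 - 121 ≡ 57; y = λ·(47 - 57) - 11 ≡ 79. → (57, 79)
4P: (57, 79) + (74, 59). λ = (59 - 79)/(74 - 57) ≡ 77/17 mod 97. 17⁻¹ ≡ 40 (mod 97), so λ ≡ 73.
  x = λ² - 57 - 74 = 5329 - 131 ≡ 57; y = λ·(57 - 57) - 79 ≡ 18. → (57, 18)
5P: (57, 18) + (74, 59). λ = (59 - 18)/(74 - 57) ≡ 41/17 mod 97. 17⁻¹ ≡ 40 (mod 97), so λ ≡ 88.
  x = λ² - 57 - 74 = 7744 - 131 ≡ 47; y = λ·(57 - 47) - 18 ≡ 86. → (47, 86)
6P: (47, 86) + (74, 59). λ = (59 - 86)/(74 - 47) ≡ 70/27 mod 97. 27⁻¹ ≡ 18 (mod 97), so λ ≡ 96.
  x = λ² - 47 - 74 = 9216 - 121 ≡ 74; y = λ·(47 - 74) - 86 ≡ 38. → (74, 38)
7P: (74, 38) + (74, 59): same x and y₁ ≡ -y₂, so the sum is ∞.
7P = ∞, so the order is 7.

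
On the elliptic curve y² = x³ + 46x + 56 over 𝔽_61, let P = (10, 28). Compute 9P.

Repeated addition: build up to 9P.
2P: tangent at (10, 28): λ = (3·10² + 46)/(2·28) ≡ 41/56. 56⁻¹ ≡ 12 (mod 61), so λ ≡ 41·12 ≡ 4.
  x = λ² - 10 - 10 = 16 - 20 ≡ 57; y = λ·(10 - 57) - 28 ≡ 28. → (57, 28)
3P: (57, 28) + (10, 28). λ = (28 - 28)/(10 - 57) ≡ 0/14 mod 61. 14⁻¹ ≡ 48 (mod 61), so λ ≡ 0.
  x = λ² - 57 - 10 = 0 - 67 ≡ 55; y = λ·(57 - 55) - 28 ≡ 33. → (55, 33)
4P: (55, 33) + (10, 28). λ = (28 - 33)/(10 - 55) ≡ 56/16 mod 61. 16⁻¹ ≡ 42 (mod 61) since 16·42 = 672 ≡ 1, so λ ≡ 34.
  x = λ² - 55 - 10 = 1156 - 65 ≡ 54; y = λ·(55 - 54) - 33 ≡ 1. → (54, 1)
5P: (54, 1) + (10, 28). λ = (28 - 1)/(10 - 54) ≡ 27/17 mod 61. 17⁻¹ ≡ 18 (mod 61) since 17·18 = 306 ≡ 1, so λ ≡ 59.
  x = λ² - 54 - 10 = 3481 - 64 ≡ 1; y = λ·(54 - 1) - 1 ≡ 15. → (1, 15)
6P: (1, 15) + (10, 28). λ = (28 - 15)/(10 - 1) ≡ 13/9 mod 61. 9⁻¹ ≡ 34 (mod 61), so λ ≡ 15.
  x = λ² - 1 - 10 = 225 - 11 ≡ 31; y = λ·(1 - 31) - 15 ≡ 23. → (31, 23)
7P: (31, 23) + (10, 28). λ = (28 - 23)/(10 - 31) ≡ 5/40 mod 61. 40⁻¹ ≡ 29 (mod 61) since 40·29 = 1160 ≡ 1, so λ ≡ 23.
  x = λ² - 31 - 10 = 529 - 41 ≡ 0; y = λ·(31 - 0) - 23 ≡ 19. → (0, 19)
8P: (0, 19) + (10, 28). λ = (28 - 19)/(10 - 0) ≡ 9/10 mod 61. 10⁻¹ ≡ 55 (mod 61) since 10·55 = 550 ≡ 1, so λ ≡ 7.
  x = λ² - 0 - 10 = 49 - 10 ≡ 39; y = λ·(0 - 39) - 19 ≡ 13. → (39, 13)
9P: (39, 13) + (10, 28). λ = (28 - 13)/(10 - 39) ≡ 15/32 mod 61. 32⁻¹ ≡ 21 (mod 61), so λ ≡ 10.
  x = λ² - 39 - 10 = 100 - 49 ≡ 51; y = λ·(39 - 51) - 13 ≡ 50. → (51, 50)

(51, 50)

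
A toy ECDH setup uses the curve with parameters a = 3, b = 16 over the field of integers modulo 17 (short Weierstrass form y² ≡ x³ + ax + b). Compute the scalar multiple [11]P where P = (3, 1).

(13, 12)

Repeated addition: build up to 11P.
2P: tangent at (3, 1): λ = (3·3² + 3)/(2·1) ≡ 13/2. 2⁻¹ ≡ 9 (mod 17), so λ ≡ 13·9 ≡ 15.
  x = λ² - 3 - 3 = 225 - 6 ≡ 15; y = λ·(3 - 15) - 1 ≡ 6. → (15, 6)
3P: (15, 6) + (3, 1). λ = (1 - 6)/(3 - 15) ≡ 12/5 mod 17. 5⁻¹ ≡ 7 (mod 17), so λ ≡ 16.
  x = λ² - 15 - 3 = 256 - 18 ≡ 0; y = λ·(15 - 0) - 6 ≡ 13. → (0, 13)
4P: (0, 13) + (3, 1). λ = (1 - 13)/(3 - 0) ≡ 5/3 mod 17. 3⁻¹ ≡ 6 (mod 17), so λ ≡ 13.
  x = λ² - 0 - 3 = 169 - 3 ≡ 13; y = λ·(0 - 13) - 13 ≡ 5. → (13, 5)
5P: (13, 5) + (3, 1). λ = (1 - 5)/(3 - 13) ≡ 13/7 mod 17. 7⁻¹ ≡ 5 (mod 17), so λ ≡ 14.
  x = λ² - 13 - 3 = 196 - 16 ≡ 10; y = λ·(13 - 10) - 5 ≡ 3. → (10, 3)
6P: (10, 3) + (3, 1). λ = (1 - 3)/(3 - 10) ≡ 15/10 mod 17. 10⁻¹ ≡ 12 (mod 17) since 10·12 = 120 ≡ 1, so λ ≡ 10.
  x = λ² - 10 - 3 = 100 - 13 ≡ 2; y = λ·(10 - 2) - 3 ≡ 9. → (2, 9)
7P: (2, 9) + (3, 1). λ = (1 - 9)/(3 - 2) ≡ 9/1 mod 17. 1⁻¹ ≡ 1 (mod 17) since 1·1 = 1 ≡ 1, so λ ≡ 9.
  x = λ² - 2 - 3 = 81 - 5 ≡ 8; y = λ·(2 - 8) - 9 ≡ 5. → (8, 5)
8P: (8, 5) + (3, 1). λ = (1 - 5)/(3 - 8) ≡ 13/12 mod 17. 12⁻¹ ≡ 10 (mod 17), so λ ≡ 11.
  x = λ² - 8 - 3 = 121 - 11 ≡ 8; y = λ·(8 - 8) - 5 ≡ 12. → (8, 12)
9P: (8, 12) + (3, 1). λ = (1 - 12)/(3 - 8) ≡ 6/12 mod 17. 12⁻¹ ≡ 10 (mod 17), so λ ≡ 9.
  x = λ² - 8 - 3 = 81 - 11 ≡ 2; y = λ·(8 - 2) - 12 ≡ 8. → (2, 8)
10P: (2, 8) + (3, 1). λ = (1 - 8)/(3 - 2) ≡ 10/1 mod 17. 1⁻¹ ≡ 1 (mod 17), so λ ≡ 10.
  x = λ² - 2 - 3 = 100 - 5 ≡ 10; y = λ·(2 - 10) - 8 ≡ 14. → (10, 14)
11P: (10, 14) + (3, 1). λ = (1 - 14)/(3 - 10) ≡ 4/10 mod 17. 10⁻¹ ≡ 12 (mod 17) since 10·12 = 120 ≡ 1, so λ ≡ 14.
  x = λ² - 10 - 3 = 196 - 13 ≡ 13; y = λ·(10 - 13) - 14 ≡ 12. → (13, 12)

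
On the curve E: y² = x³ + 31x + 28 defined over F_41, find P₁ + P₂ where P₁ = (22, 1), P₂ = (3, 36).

(22, 1) + (3, 36). λ = (36 - 1)/(3 - 22) ≡ 35/22 mod 41. 22⁻¹ ≡ 28 (mod 41), so λ ≡ 37.
  x = λ² - 22 - 3 = 1369 - 25 ≡ 32; y = λ·(22 - 32) - 1 ≡ 39. → (32, 39)

(32, 39)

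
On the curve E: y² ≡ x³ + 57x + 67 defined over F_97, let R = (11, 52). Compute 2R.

tangent at (11, 52): λ = (3·11² + 57)/(2·52) ≡ 32/7. 7⁻¹ ≡ 14 (mod 97), so λ ≡ 32·14 ≡ 60.
  x = λ² - 11 - 11 = 3600 - 22 ≡ 86; y = λ·(11 - 86) - 52 ≡ 7. → (86, 7)

(86, 7)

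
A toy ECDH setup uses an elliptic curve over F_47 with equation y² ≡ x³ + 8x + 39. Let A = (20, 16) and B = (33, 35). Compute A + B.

(22, 10)

(20, 16) + (33, 35). λ = (35 - 16)/(33 - 20) ≡ 19/13 mod 47. 13⁻¹ ≡ 29 (mod 47), so λ ≡ 34.
  x = λ² - 20 - 33 = 1156 - 53 ≡ 22; y = λ·(20 - 22) - 16 ≡ 10. → (22, 10)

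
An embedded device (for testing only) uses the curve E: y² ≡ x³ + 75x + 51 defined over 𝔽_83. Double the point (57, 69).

(53, 10)

tangent at (57, 69): λ = (3·57² + 75)/(2·69) ≡ 28/55. 55⁻¹ ≡ 80 (mod 83), so λ ≡ 28·80 ≡ 82.
  x = λ² - 57 - 57 = 6724 - 114 ≡ 53; y = λ·(57 - 53) - 69 ≡ 10. → (53, 10)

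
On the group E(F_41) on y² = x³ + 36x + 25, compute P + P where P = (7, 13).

tangent at (7, 13): λ = (3·7² + 36)/(2·13) ≡ 19/26. 26⁻¹ ≡ 30 (mod 41) since 26·30 = 780 ≡ 1, so λ ≡ 19·30 ≡ 37.
  x = λ² - 7 - 7 = 1369 - 14 ≡ 2; y = λ·(7 - 2) - 13 ≡ 8. → (2, 8)

(2, 8)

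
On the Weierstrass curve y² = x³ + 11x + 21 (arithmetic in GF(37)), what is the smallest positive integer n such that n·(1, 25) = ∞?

7

2P: tangent at (1, 25): λ = (3·1² + 11)/(2·25) ≡ 14/13. 13⁻¹ ≡ 20 (mod 37) since 13·20 = 260 ≡ 1, so λ ≡ 14·20 ≡ 21.
  x = λ² - 1 - 1 = 441 - 2 ≡ 32; y = λ·(1 - 32) - 25 ≡ 27. → (32, 27)
3P: (32, 27) + (1, 25). λ = (25 - 27)/(1 - 32) ≡ 35/6 mod 37. 6⁻¹ ≡ 31 (mod 37) since 6·31 = 186 ≡ 1, so λ ≡ 12.
  x = λ² - 32 - 1 = 144 - 33 ≡ 0; y = λ·(32 - 0) - 27 ≡ 24. → (0, 24)
4P: (0, 24) + (1, 25). λ = (25 - 24)/(1 - 0) ≡ 1/1 mod 37. 1⁻¹ ≡ 1 (mod 37), so λ ≡ 1.
  x = λ² - 0 - 1 = 1 - 1 ≡ 0; y = λ·(0 - 0) - 24 ≡ 13. → (0, 13)
5P: (0, 13) + (1, 25). λ = (25 - 13)/(1 - 0) ≡ 12/1 mod 37. 1⁻¹ ≡ 1 (mod 37), so λ ≡ 12.
  x = λ² - 0 - 1 = 144 - 1 ≡ 32; y = λ·(0 - 32) - 13 ≡ 10. → (32, 10)
6P: (32, 10) + (1, 25). λ = (25 - 10)/(1 - 32) ≡ 15/6 mod 37. 6⁻¹ ≡ 31 (mod 37), so λ ≡ 21.
  x = λ² - 32 - 1 = 441 - 33 ≡ 1; y = λ·(32 - 1) - 10 ≡ 12. → (1, 12)
7P: (1, 12) + (1, 25): same x and y₁ ≡ -y₂, so the sum is ∞.
7P = ∞, so the order is 7.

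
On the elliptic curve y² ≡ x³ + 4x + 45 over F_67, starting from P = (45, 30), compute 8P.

Double-and-add on 8 = (1000)₂. Start with P = (45, 30) for the leading 1-bit.
double: tangent at (45, 30): λ = (3·45² + 4)/(2·30) ≡ 49/60. 60⁻¹ ≡ 19 (mod 67), so λ ≡ 49·19 ≡ 60.
  x = λ² - 45 - 45 = 3600 - 90 ≡ 26; y = λ·(45 - 26) - 30 ≡ 38. → (26, 38)
double: tangent at (26, 38): λ = (3·26² + 4)/(2·38) ≡ 22/9. 9⁻¹ ≡ 15 (mod 67) since 9·15 = 135 ≡ 1, so λ ≡ 22·15 ≡ 62.
  x = λ² - 26 - 26 = 3844 - 52 ≡ 40; y = λ·(26 - 40) - 38 ≡ 32. → (40, 32)
double: tangent at (40, 32): λ = (3·40² + 4)/(2·32) ≡ 47/64. 64⁻¹ ≡ 22 (mod 67), so λ ≡ 47·22 ≡ 29.
  x = λ² - 40 - 40 = 841 - 80 ≡ 24; y = λ·(40 - 24) - 32 ≡ 30. → (24, 30)

(24, 30)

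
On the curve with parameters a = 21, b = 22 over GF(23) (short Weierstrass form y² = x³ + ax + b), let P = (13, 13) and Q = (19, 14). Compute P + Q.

(7, 11)

(13, 13) + (19, 14). λ = (14 - 13)/(19 - 13) ≡ 1/6 mod 23. 6⁻¹ ≡ 4 (mod 23), so λ ≡ 4.
  x = λ² - 13 - 19 = 16 - 32 ≡ 7; y = λ·(13 - 7) - 13 ≡ 11. → (7, 11)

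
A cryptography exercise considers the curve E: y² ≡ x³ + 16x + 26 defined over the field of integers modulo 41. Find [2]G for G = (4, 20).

(29, 22)

tangent at (4, 20): λ = (3·4² + 16)/(2·20) ≡ 23/40. 40⁻¹ ≡ 40 (mod 41), so λ ≡ 23·40 ≡ 18.
  x = λ² - 4 - 4 = 324 - 8 ≡ 29; y = λ·(4 - 29) - 20 ≡ 22. → (29, 22)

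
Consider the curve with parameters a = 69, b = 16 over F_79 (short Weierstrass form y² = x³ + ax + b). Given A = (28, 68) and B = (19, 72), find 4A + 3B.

First 4A:
Repeated addition: build up to 4A.
2A: tangent at (28, 68): λ = (3·28² + 69)/(2·68) ≡ 51/57. 57⁻¹ ≡ 61 (mod 79) since 57·61 = 3477 ≡ 1, so λ ≡ 51·61 ≡ 30.
  x = λ² - 28 - 28 = 900 - 56 ≡ 54; y = λ·(28 - 54) - 68 ≡ 21. → (54, 21)
3A: (54, 21) + (28, 68). λ = (68 - 21)/(28 - 54) ≡ 47/53 mod 79. 53⁻¹ ≡ 3 (mod 79), so λ ≡ 62.
  x = λ² - 54 - 28 = 3844 - 82 ≡ 49; y = λ·(54 - 49) - 21 ≡ 52. → (49, 52)
4A: (49, 52) + (28, 68). λ = (68 - 52)/(28 - 49) ≡ 16/58 mod 79. 58⁻¹ ≡ 15 (mod 79), so λ ≡ 3.
  x = λ² - 49 - 28 = 9 - 77 ≡ 11; y = λ·(49 - 11) - 52 ≡ 62. → (11, 62)
4A = (11, 62).
Next 3B:
Repeated addition: build up to 3B.
2B: tangent at (19, 72): λ = (3·19² + 69)/(2·72) ≡ 46/65. 65⁻¹ ≡ 62 (mod 79), so λ ≡ 46·62 ≡ 8.
  x = λ² - 19 - 19 = 64 - 38 ≡ 26; y = λ·(19 - 26) - 72 ≡ 30. → (26, 30)
3B: (26, 30) + (19, 72). λ = (72 - 30)/(19 - 26) ≡ 42/72 mod 79. 72⁻¹ ≡ 45 (mod 79), so λ ≡ 73.
  x = λ² - 26 - 19 = 5329 - 45 ≡ 70; y = λ·(26 - 70) - 30 ≡ 76. → (70, 76)
3B = (70, 76).
Finally 4A + 3B:
(11, 62) + (70, 76). λ = (76 - 62)/(70 - 11) ≡ 14/59 mod 79. 59⁻¹ ≡ 75 (mod 79), so λ ≡ 23.
  x = λ² - 11 - 70 = 529 - 81 ≡ 53; y = λ·(11 - 53) - 62 ≡ 78. → (53, 78)

(53, 78)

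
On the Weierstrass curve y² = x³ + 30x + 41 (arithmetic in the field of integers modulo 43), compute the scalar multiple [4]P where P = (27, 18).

(26, 37)

Repeated addition: build up to 4P.
2P: tangent at (27, 18): λ = (3·27² + 30)/(2·18) ≡ 24/36. 36⁻¹ ≡ 6 (mod 43) since 36·6 = 216 ≡ 1, so λ ≡ 24·6 ≡ 15.
  x = λ² - 27 - 27 = 225 - 54 ≡ 42; y = λ·(27 - 42) - 18 ≡ 15. → (42, 15)
3P: (42, 15) + (27, 18). λ = (18 - 15)/(27 - 42) ≡ 3/28 mod 43. 28⁻¹ ≡ 20 (mod 43), so λ ≡ 17.
  x = λ² - 42 - 27 = 289 - 69 ≡ 5; y = λ·(42 - 5) - 15 ≡ 12. → (5, 12)
4P: (5, 12) + (27, 18). λ = (18 - 12)/(27 - 5) ≡ 6/22 mod 43. 22⁻¹ ≡ 2 (mod 43), so λ ≡ 12.
  x = λ² - 5 - 27 = 144 - 32 ≡ 26; y = λ·(5 - 26) - 12 ≡ 37. → (26, 37)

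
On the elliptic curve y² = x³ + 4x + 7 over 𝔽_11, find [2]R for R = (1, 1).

(2, 1)

tangent at (1, 1): λ = (3·1² + 4)/(2·1) ≡ 7/2. 2⁻¹ ≡ 6 (mod 11), so λ ≡ 7·6 ≡ 9.
  x = λ² - 1 - 1 = 81 - 2 ≡ 2; y = λ·(1 - 2) - 1 ≡ 1. → (2, 1)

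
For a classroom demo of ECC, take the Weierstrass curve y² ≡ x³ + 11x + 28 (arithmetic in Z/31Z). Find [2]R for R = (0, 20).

tangent at (0, 20): λ = (3·0² + 11)/(2·20) ≡ 11/9. 9⁻¹ ≡ 7 (mod 31), so λ ≡ 11·7 ≡ 15.
  x = λ² - 0 - 0 = 225 - 0 ≡ 8; y = λ·(0 - 8) - 20 ≡ 15. → (8, 15)

(8, 15)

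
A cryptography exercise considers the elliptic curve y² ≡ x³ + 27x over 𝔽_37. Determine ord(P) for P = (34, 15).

2P: tangent at (34, 15): λ = (3·34² + 27)/(2·15) ≡ 17/30. 30⁻¹ ≡ 21 (mod 37), so λ ≡ 17·21 ≡ 24.
  x = λ² - 34 - 34 = 576 - 68 ≡ 27; y = λ·(34 - 27) - 15 ≡ 5. → (27, 5)
3P: (27, 5) + (34, 15). λ = (15 - 5)/(34 - 27) ≡ 10/7 mod 37. 7⁻¹ ≡ 16 (mod 37) since 7·16 = 112 ≡ 1, so λ ≡ 12.
  x = λ² - 27 - 34 = 144 - 61 ≡ 9; y = λ·(27 - 9) - 5 ≡ 26. → (9, 26)
4P: (9, 26) + (34, 15). λ = (15 - 26)/(34 - 9) ≡ 26/25 mod 37. 25⁻¹ ≡ 3 (mod 37) since 25·3 = 75 ≡ 1, so λ ≡ 4.
  x = λ² - 9 - 34 = 16 - 43 ≡ 10; y = λ·(9 - 10) - 26 ≡ 7. → (10, 7)
5P: (10, 7) + (34, 15). λ = (15 - 7)/(34 - 10) ≡ 8/24 mod 37. 24⁻¹ ≡ 17 (mod 37), so λ ≡ 25.
  x = λ² - 10 - 34 = 625 - 44 ≡ 26; y = λ·(10 - 26) - 7 ≡ 0. → (26, 0)
6P: (26, 0) + (34, 15). λ = (15 - 0)/(34 - 26) ≡ 15/8 mod 37. 8⁻¹ ≡ 14 (mod 37), so λ ≡ 25.
  x = λ² - 26 - 34 = 625 - 60 ≡ 10; y = λ·(26 - 10) - 0 ≡ 30. → (10, 30)
7P: (10, 30) + (34, 15). λ = (15 - 30)/(34 - 10) ≡ 22/24 mod 37. 24⁻¹ ≡ 17 (mod 37) since 24·17 = 408 ≡ 1, so λ ≡ 4.
  x = λ² - 10 - 34 = 16 - 44 ≡ 9; y = λ·(10 - 9) - 30 ≡ 11. → (9, 11)
8P: (9, 11) + (34, 15). λ = (15 - 11)/(34 - 9) ≡ 4/25 mod 37. 25⁻¹ ≡ 3 (mod 37) since 25·3 = 75 ≡ 1, so λ ≡ 12.
  x = λ² - 9 - 34 = 144 - 43 ≡ 27; y = λ·(9 - 27) - 11 ≡ 32. → (27, 32)
9P: (27, 32) + (34, 15). λ = (15 - 32)/(34 - 27) ≡ 20/7 mod 37. 7⁻¹ ≡ 16 (mod 37) since 7·16 = 112 ≡ 1, so λ ≡ 24.
  x = λ² - 27 - 34 = 576 - 61 ≡ 34; y = λ·(27 - 34) - 32 ≡ 22. → (34, 22)
10P: (34, 22) + (34, 15): same x and y₁ ≡ -y₂, so the sum is ∞.
10P = ∞, so the order is 10.

10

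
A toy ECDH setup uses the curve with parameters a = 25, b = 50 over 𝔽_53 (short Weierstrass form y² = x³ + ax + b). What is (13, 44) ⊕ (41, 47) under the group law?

(3, 29)

(13, 44) + (41, 47). λ = (47 - 44)/(41 - 13) ≡ 3/28 mod 53. 28⁻¹ ≡ 36 (mod 53) since 28·36 = 1008 ≡ 1, so λ ≡ 2.
  x = λ² - 13 - 41 = 4 - 54 ≡ 3; y = λ·(13 - 3) - 44 ≡ 29. → (3, 29)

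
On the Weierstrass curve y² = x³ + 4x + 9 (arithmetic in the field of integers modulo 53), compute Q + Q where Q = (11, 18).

(14, 0)

tangent at (11, 18): λ = (3·11² + 4)/(2·18) ≡ 49/36. 36⁻¹ ≡ 28 (mod 53) since 36·28 = 1008 ≡ 1, so λ ≡ 49·28 ≡ 47.
  x = λ² - 11 - 11 = 2209 - 22 ≡ 14; y = λ·(11 - 14) - 18 ≡ 0. → (14, 0)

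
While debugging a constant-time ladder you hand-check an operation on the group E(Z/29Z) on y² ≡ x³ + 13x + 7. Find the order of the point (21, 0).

2P: (21, 0) + (21, 0): same x and y₁ ≡ -y₂, so the sum is ∞.
2P = ∞, so the order is 2.

2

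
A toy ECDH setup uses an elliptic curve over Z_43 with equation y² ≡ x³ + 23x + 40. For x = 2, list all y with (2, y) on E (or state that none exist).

x³ + 23x + 40 = 94 ≡ 8 (mod 43).
8 is a non-residue mod 43; no y exists.

none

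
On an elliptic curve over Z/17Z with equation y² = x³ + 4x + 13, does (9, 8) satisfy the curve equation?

yes

y² = 8² ≡ 13; x³ + 4x + 13 = 778 ≡ 13 (mod 17). 13 = 13.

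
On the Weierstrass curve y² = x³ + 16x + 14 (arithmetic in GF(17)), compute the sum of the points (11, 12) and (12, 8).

(10, 1)

(11, 12) + (12, 8). λ = (8 - 12)/(12 - 11) ≡ 13/1 mod 17. 1⁻¹ ≡ 1 (mod 17) since 1·1 = 1 ≡ 1, so λ ≡ 13.
  x = λ² - 11 - 12 = 169 - 23 ≡ 10; y = λ·(11 - 10) - 12 ≡ 1. → (10, 1)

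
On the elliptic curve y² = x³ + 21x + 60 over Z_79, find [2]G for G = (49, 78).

(70, 13)

tangent at (49, 78): λ = (3·49² + 21)/(2·78) ≡ 35/77. 77⁻¹ ≡ 39 (mod 79) since 77·39 = 3003 ≡ 1, so λ ≡ 35·39 ≡ 22.
  x = λ² - 49 - 49 = 484 - 98 ≡ 70; y = λ·(49 - 70) - 78 ≡ 13. → (70, 13)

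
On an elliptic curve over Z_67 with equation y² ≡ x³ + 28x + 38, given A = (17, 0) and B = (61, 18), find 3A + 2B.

(41, 62)

First 3A:
Repeated addition: build up to 3A.
2A: (17, 0) + (17, 0): same x and y₁ ≡ -y₂, so the sum is O.
3A: O + (17, 0) = (17, 0) (identity).
3A = (17, 0).
Next 2B:
Repeated addition: build up to 2B.
2B: tangent at (61, 18): λ = (3·61² + 28)/(2·18) ≡ 2/36. 36⁻¹ ≡ 54 (mod 67), so λ ≡ 2·54 ≡ 41.
  x = λ² - 61 - 61 = 1681 - 122 ≡ 18; y = λ·(61 - 18) - 18 ≡ 3. → (18, 3)
2B = (18, 3).
Finally 3A + 2B:
(17, 0) + (18, 3). λ = (3 - 0)/(18 - 17) ≡ 3/1 mod 67. 1⁻¹ ≡ 1 (mod 67), so λ ≡ 3.
  x = λ² - 17 - 18 = 9 - 35 ≡ 41; y = λ·(17 - 41) - 0 ≡ 62. → (41, 62)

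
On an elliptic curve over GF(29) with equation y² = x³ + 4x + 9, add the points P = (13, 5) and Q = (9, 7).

(13, 5) + (9, 7). λ = (7 - 5)/(9 - 13) ≡ 2/25 mod 29. 25⁻¹ ≡ 7 (mod 29), so λ ≡ 14.
  x = λ² - 13 - 9 = 196 - 22 ≡ 0; y = λ·(13 - 0) - 5 ≡ 3. → (0, 3)

(0, 3)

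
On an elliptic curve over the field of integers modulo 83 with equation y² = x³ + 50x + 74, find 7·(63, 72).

(42, 63)

Write Q = (63, 72).
Double-and-add on 7 = (111)₂. Start with Q = (63, 72) for the leading 1-bit.
double: tangent at (63, 72): λ = (3·63² + 50)/(2·72) ≡ 5/61. 61⁻¹ ≡ 49 (mod 83), so λ ≡ 5·49 ≡ 79.
  x = λ² - 63 - 63 = 6241 - 126 ≡ 56; y = λ·(63 - 56) - 72 ≡ 66. → (56, 66)
add Q: (56, 66) + (63, 72). λ = (72 - 66)/(63 - 56) ≡ 6/7 mod 83. 7⁻¹ ≡ 12 (mod 83), so λ ≡ 72.
  x = λ² - 56 - 63 = 5184 - 119 ≡ 2; y = λ·(56 - 2) - 66 ≡ 4. → (2, 4)
double: tangent at (2, 4): λ = (3·2² + 50)/(2·4) ≡ 62/8. 8⁻¹ ≡ 52 (mod 83), so λ ≡ 62·52 ≡ 70.
  x = λ² - 2 - 2 = 4900 - 4 ≡ 82; y = λ·(2 - 82) - 4 ≡ 40. → (82, 40)
add Q: (82, 40) + (63, 72). λ = (72 - 40)/(63 - 82) ≡ 32/64 mod 83. 64⁻¹ ≡ 48 (mod 83), so λ ≡ 42.
  x = λ² - 82 - 63 = 1764 - 145 ≡ 42; y = λ·(82 - 42) - 40 ≡ 63. → (42, 63)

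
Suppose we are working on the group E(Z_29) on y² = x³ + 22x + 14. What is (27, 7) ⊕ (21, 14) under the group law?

(17, 20)

(27, 7) + (21, 14). λ = (14 - 7)/(21 - 27) ≡ 7/23 mod 29. 23⁻¹ ≡ 24 (mod 29) since 23·24 = 552 ≡ 1, so λ ≡ 23.
  x = λ² - 27 - 21 = 529 - 48 ≡ 17; y = λ·(27 - 17) - 7 ≡ 20. → (17, 20)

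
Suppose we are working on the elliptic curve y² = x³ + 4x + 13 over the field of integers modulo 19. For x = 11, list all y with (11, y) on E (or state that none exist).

x³ + 4x + 13 = 1388 ≡ 1 (mod 19).
Square roots of 1 mod 19: 1 and 18 (since 1² = 1 ≡ 1).

1, 18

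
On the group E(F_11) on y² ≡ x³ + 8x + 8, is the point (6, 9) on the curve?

no

y² = 9² ≡ 4; x³ + 8x + 8 = 272 ≡ 8 (mod 11). 4 ≠ 8.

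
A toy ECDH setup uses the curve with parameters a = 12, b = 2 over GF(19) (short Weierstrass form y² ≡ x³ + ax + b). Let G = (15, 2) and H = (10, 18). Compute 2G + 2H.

(10, 1)

First 2G:
Repeated addition: build up to 2G.
2G: tangent at (15, 2): λ = (3·15² + 12)/(2·2) ≡ 3/4. 4⁻¹ ≡ 5 (mod 19) since 4·5 = 20 ≡ 1, so λ ≡ 3·5 ≡ 15.
  x = λ² - 15 - 15 = 225 - 30 ≡ 5; y = λ·(15 - 5) - 2 ≡ 15. → (5, 15)
2G = (5, 15).
Next 2H:
Repeated addition: build up to 2H.
2H: tangent at (10, 18): λ = (3·10² + 12)/(2·18) ≡ 8/17. 17⁻¹ ≡ 9 (mod 19), so λ ≡ 8·9 ≡ 15.
  x = λ² - 10 - 10 = 225 - 20 ≡ 15; y = λ·(10 - 15) - 18 ≡ 2. → (15, 2)
2H = (15, 2).
Finally 2G + 2H:
(5, 15) + (15, 2). λ = (2 - 15)/(15 - 5) ≡ 6/10 mod 19. 10⁻¹ ≡ 2 (mod 19), so λ ≡ 12.
  x = λ² - 5 - 15 = 144 - 20 ≡ 10; y = λ·(5 - 10) - 15 ≡ 1. → (10, 1)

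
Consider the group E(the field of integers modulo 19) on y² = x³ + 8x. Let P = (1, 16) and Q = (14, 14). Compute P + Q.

(1, 16) + (14, 14). λ = (14 - 16)/(14 - 1) ≡ 17/13 mod 19. 13⁻¹ ≡ 3 (mod 19), so λ ≡ 13.
  x = λ² - 1 - 14 = 169 - 15 ≡ 2; y = λ·(1 - 2) - 16 ≡ 9. → (2, 9)

(2, 9)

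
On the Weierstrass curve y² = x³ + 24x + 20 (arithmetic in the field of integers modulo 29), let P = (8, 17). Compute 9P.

Repeated addition: build up to 9P.
2P: tangent at (8, 17): λ = (3·8² + 24)/(2·17) ≡ 13/5. 5⁻¹ ≡ 6 (mod 29), so λ ≡ 13·6 ≡ 20.
  x = λ² - 8 - 8 = 400 - 16 ≡ 7; y = λ·(8 - 7) - 17 ≡ 3. → (7, 3)
3P: (7, 3) + (8, 17). λ = (17 - 3)/(8 - 7) ≡ 14/1 mod 29. 1⁻¹ ≡ 1 (mod 29), so λ ≡ 14.
  x = λ² - 7 - 8 = 196 - 15 ≡ 7; y = λ·(7 - 7) - 3 ≡ 26. → (7, 26)
4P: (7, 26) + (8, 17). λ = (17 - 26)/(8 - 7) ≡ 20/1 mod 29. 1⁻¹ ≡ 1 (mod 29) since 1·1 = 1 ≡ 1, so λ ≡ 20.
  x = λ² - 7 - 8 = 400 - 15 ≡ 8; y = λ·(7 - 8) - 26 ≡ 12. → (8, 12)
5P: (8, 12) + (8, 17): same x and y₁ ≡ -y₂, so the sum is O.
6P: O + (8, 17) = (8, 17) (identity).
7P: tangent at (8, 17): λ = (3·8² + 24)/(2·17) ≡ 13/5. 5⁻¹ ≡ 6 (mod 29), so λ ≡ 13·6 ≡ 20.
  x = λ² - 8 - 8 = 400 - 16 ≡ 7; y = λ·(8 - 7) - 17 ≡ 3. → (7, 3)
8P: (7, 3) + (8, 17). λ = (17 - 3)/(8 - 7) ≡ 14/1 mod 29. 1⁻¹ ≡ 1 (mod 29), so λ ≡ 14.
  x = λ² - 7 - 8 = 196 - 15 ≡ 7; y = λ·(7 - 7) - 3 ≡ 26. → (7, 26)
9P: (7, 26) + (8, 17). λ = (17 - 26)/(8 - 7) ≡ 20/1 mod 29. 1⁻¹ ≡ 1 (mod 29), so λ ≡ 20.
  x = λ² - 7 - 8 = 400 - 15 ≡ 8; y = λ·(7 - 8) - 26 ≡ 12. → (8, 12)

(8, 12)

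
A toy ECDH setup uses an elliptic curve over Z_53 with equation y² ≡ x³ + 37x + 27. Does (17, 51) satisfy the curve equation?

y² = 51² ≡ 4; x³ + 37x + 27 = 5569 ≡ 4 (mod 53). 4 = 4.

yes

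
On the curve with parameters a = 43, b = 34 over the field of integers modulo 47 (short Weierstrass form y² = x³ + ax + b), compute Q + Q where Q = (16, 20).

(40, 1)

tangent at (16, 20): λ = (3·16² + 43)/(2·20) ≡ 12/40. 40⁻¹ ≡ 20 (mod 47), so λ ≡ 12·20 ≡ 5.
  x = λ² - 16 - 16 = 25 - 32 ≡ 40; y = λ·(16 - 40) - 20 ≡ 1. → (40, 1)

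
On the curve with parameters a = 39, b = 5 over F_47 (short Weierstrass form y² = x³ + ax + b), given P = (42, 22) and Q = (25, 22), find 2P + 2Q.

First 2P:
Repeated addition: build up to 2P.
2P: tangent at (42, 22): λ = (3·42² + 39)/(2·22) ≡ 20/44. 44⁻¹ ≡ 31 (mod 47), so λ ≡ 20·31 ≡ 9.
  x = λ² - 42 - 42 = 81 - 84 ≡ 44; y = λ·(42 - 44) - 22 ≡ 7. → (44, 7)
2P = (44, 7).
Next 2Q:
Repeated addition: build up to 2Q.
2Q: tangent at (25, 22): λ = (3·25² + 39)/(2·22) ≡ 34/44. 44⁻¹ ≡ 31 (mod 47) since 44·31 = 1364 ≡ 1, so λ ≡ 34·31 ≡ 20.
  x = λ² - 25 - 25 = 400 - 50 ≡ 21; y = λ·(25 - 21) - 22 ≡ 11. → (21, 11)
2Q = (21, 11).
Finally 2P + 2Q:
(44, 7) + (21, 11). λ = (11 - 7)/(21 - 44) ≡ 4/24 mod 47. 24⁻¹ ≡ 2 (mod 47), so λ ≡ 8.
  x = λ² - 44 - 21 = 64 - 65 ≡ 46; y = λ·(44 - 46) - 7 ≡ 24. → (46, 24)

(46, 24)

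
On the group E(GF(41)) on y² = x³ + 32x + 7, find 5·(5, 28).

Write P = (5, 28).
Repeated addition: build up to 5P.
2P: tangent at (5, 28): λ = (3·5² + 32)/(2·28) ≡ 25/15. 15⁻¹ ≡ 11 (mod 41), so λ ≡ 25·11 ≡ 29.
  x = λ² - 5 - 5 = 841 - 10 ≡ 11; y = λ·(5 - 11) - 28 ≡ 3. → (11, 3)
3P: (11, 3) + (5, 28). λ = (28 - 3)/(5 - 11) ≡ 25/35 mod 41. 35⁻¹ ≡ 34 (mod 41) since 35·34 = 1190 ≡ 1, so λ ≡ 30.
  x = λ² - 11 - 5 = 900 - 16 ≡ 23; y = λ·(11 - 23) - 3 ≡ 6. → (23, 6)
4P: (23, 6) + (5, 28). λ = (28 - 6)/(5 - 23) ≡ 22/23 mod 41. 23⁻¹ ≡ 25 (mod 41), so λ ≡ 17.
  x = λ² - 23 - 5 = 289 - 28 ≡ 15; y = λ·(23 - 15) - 6 ≡ 7. → (15, 7)
5P: (15, 7) + (5, 28). λ = (28 - 7)/(5 - 15) ≡ 21/31 mod 41. 31⁻¹ ≡ 4 (mod 41), so λ ≡ 2.
  x = λ² - 15 - 5 = 4 - 20 ≡ 25; y = λ·(15 - 25) - 7 ≡ 14. → (25, 14)

(25, 14)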